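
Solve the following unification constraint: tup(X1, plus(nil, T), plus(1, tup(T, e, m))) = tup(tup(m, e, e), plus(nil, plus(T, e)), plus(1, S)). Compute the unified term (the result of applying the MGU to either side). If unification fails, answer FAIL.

Decompose tup/3: X1 = tup(m, e, e),  plus(nil, T) = plus(nil, plus(T, e)),  plus(1, tup(T, e, m)) = plus(1, S).
Bind X1 := tup(m, e, e); no other remaining equation mentions X1.
Decompose plus/2: nil = nil,  T = plus(T, e).
Delete trivial equation nil = nil.
Occurs check fails: T occurs in plus(T, e); the equation T = plus(T, e) has no finite solution.

FAIL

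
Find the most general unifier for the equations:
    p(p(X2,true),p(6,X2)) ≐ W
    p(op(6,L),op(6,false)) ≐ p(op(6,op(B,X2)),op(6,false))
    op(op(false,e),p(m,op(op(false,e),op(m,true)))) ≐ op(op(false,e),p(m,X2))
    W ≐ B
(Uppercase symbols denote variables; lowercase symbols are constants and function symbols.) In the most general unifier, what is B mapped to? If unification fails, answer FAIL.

Bind W := p(p(X2,true),p(6,X2)); substituting into the one remaining equation that mentions W gives: p(p(X2,true),p(6,X2)) ≐ B.
Decompose p/2: op(6,L) ≐ op(6,op(B,X2)),  op(6,false) ≐ op(6,false).
Decompose op/2: 6 ≐ 6,  L ≐ op(B,X2).
Delete trivial equation 6 ≐ 6.
Bind L := op(B,X2); no other remaining equation mentions L.
Delete trivial equation op(6,false) ≐ op(6,false).
Decompose op/2: op(false,e) ≐ op(false,e),  p(m,op(op(false,e),op(m,true))) ≐ p(m,X2).
Delete trivial equation op(false,e) ≐ op(false,e).
Decompose p/2: m ≐ m,  op(op(false,e),op(m,true)) ≐ X2.
Delete trivial equation m ≐ m.
Bind X2 := op(op(false,e),op(m,true)); substituting into the remaining equation gives: p(p(op(op(false,e),op(m,true)),true),p(6,op(op(false,e),op(m,true)))) ≐ B. Substituting into the earlier bindings gives W := p(p(op(op(false,e),op(m,true)),true),p(6,op(op(false,e),op(m,true)))), L := op(B,op(op(false,e),op(m,true))).
Bind B := p(p(op(op(false,e),op(m,true)),true),p(6,op(op(false,e),op(m,true)))). Substituting into the earlier binding gives L := op(p(p(op(op(false,e),op(m,true)),true),p(6,op(op(false,e),op(m,true)))),op(op(false,e),op(m,true))).
MGU = { W ↦ p(p(op(op(false,e),op(m,true)),true),p(6,op(op(false,e),op(m,true)))), L ↦ op(p(p(op(op(false,e),op(m,true)),true),p(6,op(op(false,e),op(m,true)))),op(op(false,e),op(m,true))), X2 ↦ op(op(false,e),op(m,true)), B ↦ p(p(op(op(false,e),op(m,true)),true),p(6,op(op(false,e),op(m,true)))) }, so B ↦ p(p(op(op(false,e),op(m,true)),true),p(6,op(op(false,e),op(m,true)))).

p(p(op(op(false,e),op(m,true)),true),p(6,op(op(false,e),op(m,true))))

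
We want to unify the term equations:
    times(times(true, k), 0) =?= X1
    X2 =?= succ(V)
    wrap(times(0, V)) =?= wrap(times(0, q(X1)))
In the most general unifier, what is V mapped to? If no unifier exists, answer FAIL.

Bind X1 := times(times(true, k), 0); substituting into the one remaining equation that mentions X1 gives: wrap(times(0, V)) =?= wrap(times(0, q(times(times(true, k), 0)))).
Bind X2 := succ(V); no other remaining equation mentions X2.
Decompose wrap/1: times(0, V) =?= times(0, q(times(times(true, k), 0))).
Decompose times/2: 0 =?= 0,  V =?= q(times(times(true, k), 0)).
Delete trivial equation 0 =?= 0.
Bind V := q(times(times(true, k), 0)). Substituting into the earlier binding gives X2 := succ(q(times(times(true, k), 0))).
MGU = { X1 ↦ times(times(true, k), 0), X2 ↦ succ(q(times(times(true, k), 0))), V ↦ q(times(times(true, k), 0)) }, so V ↦ q(times(times(true, k), 0)).

q(times(times(true, k), 0))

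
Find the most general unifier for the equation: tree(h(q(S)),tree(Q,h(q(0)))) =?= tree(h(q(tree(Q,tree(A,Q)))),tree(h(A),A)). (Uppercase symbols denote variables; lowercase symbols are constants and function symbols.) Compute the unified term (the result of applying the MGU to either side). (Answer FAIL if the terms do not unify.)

tree(h(q(tree(h(h(q(0))),tree(h(q(0)),h(h(q(0))))))),tree(h(h(q(0))),h(q(0))))

Decompose tree/2: h(q(S)) =?= h(q(tree(Q,tree(A,Q)))),  tree(Q,h(q(0))) =?= tree(h(A),A).
Decompose h/1: q(S) =?= q(tree(Q,tree(A,Q))).
Decompose q/1: S =?= tree(Q,tree(A,Q)).
Bind S := tree(Q,tree(A,Q)); no other remaining equation mentions S.
Decompose tree/2: Q =?= h(A),  h(q(0)) =?= A.
Bind Q := h(A); no other remaining equation mentions Q. Substituting into the earlier binding gives S := tree(h(A),tree(A,h(A))).
Bind A := h(q(0)). Substituting into the earlier bindings gives S := tree(h(h(q(0))),tree(h(q(0)),h(h(q(0))))), Q := h(h(q(0))).
Applying the MGU to either side gives tree(h(q(tree(h(h(q(0))),tree(h(q(0)),h(h(q(0))))))),tree(h(h(q(0))),h(q(0)))).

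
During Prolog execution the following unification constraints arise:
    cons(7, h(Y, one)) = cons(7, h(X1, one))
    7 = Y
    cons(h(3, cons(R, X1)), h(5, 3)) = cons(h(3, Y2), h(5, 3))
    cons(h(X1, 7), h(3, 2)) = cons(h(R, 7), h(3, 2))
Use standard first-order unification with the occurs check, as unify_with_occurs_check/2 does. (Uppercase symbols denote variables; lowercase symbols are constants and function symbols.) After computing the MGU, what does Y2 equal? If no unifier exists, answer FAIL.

Decompose cons/2: 7 = 7,  h(Y, one) = h(X1, one).
Delete trivial equation 7 = 7.
Decompose h/2: Y = X1,  one = one.
Bind Y := X1; substituting into the one remaining equation that mentions Y gives: 7 = X1.
Delete trivial equation one = one.
Bind X1 := 7; substituting into the remaining equations gives: cons(h(3, cons(R, 7)), h(5, 3)) = cons(h(3, Y2), h(5, 3)),  cons(h(7, 7), h(3, 2)) = cons(h(R, 7), h(3, 2)). Substituting into the earlier binding gives Y := 7.
Decompose cons/2: h(3, cons(R, 7)) = h(3, Y2),  h(5, 3) = h(5, 3).
Decompose h/2: 3 = 3,  cons(R, 7) = Y2.
Delete trivial equation 3 = 3.
Bind Y2 := cons(R, 7); no other remaining equation mentions Y2.
Delete trivial equation h(5, 3) = h(5, 3).
Decompose cons/2: h(7, 7) = h(R, 7),  h(3, 2) = h(3, 2).
Decompose h/2: 7 = R,  7 = 7.
Bind R := 7; no other remaining equation mentions R. Substituting into the earlier binding gives Y2 := cons(7, 7).
Delete trivial equation 7 = 7.
Delete trivial equation h(3, 2) = h(3, 2).
MGU = { Y ↦ 7, X1 ↦ 7, Y2 ↦ cons(7, 7), R ↦ 7 }, so Y2 ↦ cons(7, 7).

cons(7, 7)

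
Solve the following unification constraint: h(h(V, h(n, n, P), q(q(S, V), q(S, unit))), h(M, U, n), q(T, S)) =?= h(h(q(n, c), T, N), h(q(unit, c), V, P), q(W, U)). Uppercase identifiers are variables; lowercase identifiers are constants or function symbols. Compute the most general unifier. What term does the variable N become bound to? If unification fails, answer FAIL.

Decompose h/3: h(V, h(n, n, P), q(q(S, V), q(S, unit))) =?= h(q(n, c), T, N),  h(M, U, n) =?= h(q(unit, c), V, P),  q(T, S) =?= q(W, U).
Decompose h/3: V =?= q(n, c),  h(n, n, P) =?= T,  q(q(S, V), q(S, unit)) =?= N.
Bind V := q(n, c); substituting into the 2 remaining equations that mention V gives: q(q(S, q(n, c)), q(S, unit)) =?= N,  h(M, U, n) =?= h(q(unit, c), q(n, c), P).
Bind T := h(n, n, P); substituting into the one remaining equation that mentions T gives: q(h(n, n, P), S) =?= q(W, U).
Bind N := q(q(S, q(n, c)), q(S, unit)); no other remaining equation mentions N.
Decompose h/3: M =?= q(unit, c),  U =?= q(n, c),  n =?= P.
Bind M := q(unit, c); no other remaining equation mentions M.
Bind U := q(n, c); substituting into the one remaining equation that mentions U gives: q(h(n, n, P), S) =?= q(W, q(n, c)).
Bind P := n; substituting into the remaining equation gives: q(h(n, n, n), S) =?= q(W, q(n, c)). Substituting into the earlier binding gives T := h(n, n, n).
Decompose q/2: h(n, n, n) =?= W,  S =?= q(n, c).
Bind W := h(n, n, n); no other remaining equation mentions W.
Bind S := q(n, c). Substituting into the earlier binding gives N := q(q(q(n, c), q(n, c)), q(q(n, c), unit)).
MGU = { V := q(n, c), T := h(n, n, n), N := q(q(q(n, c), q(n, c)), q(q(n, c), unit)), M := q(unit, c), U := q(n, c), P := n, W := h(n, n, n), S := q(n, c) }, so N := q(q(q(n, c), q(n, c)), q(q(n, c), unit)).

q(q(q(n, c), q(n, c)), q(q(n, c), unit))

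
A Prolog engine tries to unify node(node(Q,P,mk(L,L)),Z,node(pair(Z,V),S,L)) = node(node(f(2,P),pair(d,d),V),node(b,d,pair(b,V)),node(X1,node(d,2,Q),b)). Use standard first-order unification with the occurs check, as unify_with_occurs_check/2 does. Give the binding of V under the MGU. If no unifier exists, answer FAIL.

mk(b,b)

Decompose node/3: node(Q,P,mk(L,L)) = node(f(2,P),pair(d,d),V),  Z = node(b,d,pair(b,V)),  node(pair(Z,V),S,L) = node(X1,node(d,2,Q),b).
Decompose node/3: Q = f(2,P),  P = pair(d,d),  mk(L,L) = V.
Bind Q := f(2,P); substituting into the one remaining equation that mentions Q gives: node(pair(Z,V),S,L) = node(X1,node(d,2,f(2,P)),b).
Bind P := pair(d,d); substituting into the one remaining equation that mentions P gives: node(pair(Z,V),S,L) = node(X1,node(d,2,f(2,pair(d,d))),b). Substituting into the earlier binding gives Q := f(2,pair(d,d)).
Bind V := mk(L,L); substituting into the remaining equations gives: Z = node(b,d,pair(b,mk(L,L))),  node(pair(Z,mk(L,L)),S,L) = node(X1,node(d,2,f(2,pair(d,d))),b).
Bind Z := node(b,d,pair(b,mk(L,L))); substituting into the remaining equation gives: node(pair(node(b,d,pair(b,mk(L,L))),mk(L,L)),S,L) = node(X1,node(d,2,f(2,pair(d,d))),b).
Decompose node/3: pair(node(b,d,pair(b,mk(L,L))),mk(L,L)) = X1,  S = node(d,2,f(2,pair(d,d))),  L = b.
Bind X1 := pair(node(b,d,pair(b,mk(L,L))),mk(L,L)); no other remaining equation mentions X1.
Bind S := node(d,2,f(2,pair(d,d))); no other remaining equation mentions S.
Bind L := b. Substituting into the earlier bindings gives V := mk(b,b), Z := node(b,d,pair(b,mk(b,b))), X1 := pair(node(b,d,pair(b,mk(b,b))),mk(b,b)).
MGU = { Q -> f(2,pair(d,d)), P -> pair(d,d), V -> mk(b,b), Z -> node(b,d,pair(b,mk(b,b))), X1 -> pair(node(b,d,pair(b,mk(b,b))),mk(b,b)), S -> node(d,2,f(2,pair(d,d))), L -> b }, so V -> mk(b,b).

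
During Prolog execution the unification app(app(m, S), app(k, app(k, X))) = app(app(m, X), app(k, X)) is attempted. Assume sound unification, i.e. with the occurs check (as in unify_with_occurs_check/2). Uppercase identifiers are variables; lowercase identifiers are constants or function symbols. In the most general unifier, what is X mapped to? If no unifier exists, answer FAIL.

FAIL

Decompose app/2: app(m, S) = app(m, X),  app(k, app(k, X)) = app(k, X).
Decompose app/2: m = m,  S = X.
Delete trivial equation m = m.
Bind S := X; no other remaining equation mentions S.
Decompose app/2: k = k,  app(k, X) = X.
Delete trivial equation k = k.
Occurs check fails: X occurs in app(k, X); the equation X = app(k, X) has no finite solution.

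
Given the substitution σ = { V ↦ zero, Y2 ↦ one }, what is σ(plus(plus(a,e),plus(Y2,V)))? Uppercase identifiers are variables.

plus(plus(a,e),plus(one,zero))

Replace each occurrence of V with zero.
Replace each occurrence of Y2 with one.
Result: plus(plus(a,e),plus(one,zero)).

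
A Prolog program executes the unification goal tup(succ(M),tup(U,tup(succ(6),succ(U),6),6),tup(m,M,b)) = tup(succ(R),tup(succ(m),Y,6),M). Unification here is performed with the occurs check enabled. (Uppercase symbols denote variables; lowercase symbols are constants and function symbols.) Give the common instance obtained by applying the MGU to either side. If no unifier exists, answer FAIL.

FAIL

Decompose tup/3: succ(M) = succ(R),  tup(U,tup(succ(6),succ(U),6),6) = tup(succ(m),Y,6),  tup(m,M,b) = M.
Decompose succ/1: M = R.
Bind M := R; substituting into the one remaining equation that mentions M gives: tup(m,R,b) = R.
Decompose tup/3: U = succ(m),  tup(succ(6),succ(U),6) = Y,  6 = 6.
Bind U := succ(m); substituting into the one remaining equation that mentions U gives: tup(succ(6),succ(succ(m)),6) = Y.
Bind Y := tup(succ(6),succ(succ(m)),6); no other remaining equation mentions Y.
Delete trivial equation 6 = 6.
Occurs check fails: R occurs in tup(m,R,b); the equation R = tup(m,R,b) has no finite solution.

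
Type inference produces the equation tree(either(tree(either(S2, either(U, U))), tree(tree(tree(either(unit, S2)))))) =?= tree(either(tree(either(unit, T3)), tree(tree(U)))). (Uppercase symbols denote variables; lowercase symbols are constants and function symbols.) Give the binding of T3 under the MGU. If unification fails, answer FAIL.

Decompose tree/1: either(tree(either(S2, either(U, U))), tree(tree(tree(either(unit, S2))))) =?= either(tree(either(unit, T3)), tree(tree(U))).
Decompose either/2: tree(either(S2, either(U, U))) =?= tree(either(unit, T3)),  tree(tree(tree(either(unit, S2)))) =?= tree(tree(U)).
Decompose tree/1: either(S2, either(U, U)) =?= either(unit, T3).
Decompose either/2: S2 =?= unit,  either(U, U) =?= T3.
Bind S2 := unit; substituting into the one remaining equation that mentions S2 gives: tree(tree(tree(either(unit, unit)))) =?= tree(tree(U)).
Bind T3 := either(U, U); no other remaining equation mentions T3.
Decompose tree/1: tree(tree(either(unit, unit))) =?= tree(U).
Decompose tree/1: tree(either(unit, unit)) =?= U.
Bind U := tree(either(unit, unit)). Substituting into the earlier binding gives T3 := either(tree(either(unit, unit)), tree(either(unit, unit))).
MGU = { S2 -> unit, T3 -> either(tree(either(unit, unit)), tree(either(unit, unit))), U -> tree(either(unit, unit)) }, so T3 -> either(tree(either(unit, unit)), tree(either(unit, unit))).

either(tree(either(unit, unit)), tree(either(unit, unit)))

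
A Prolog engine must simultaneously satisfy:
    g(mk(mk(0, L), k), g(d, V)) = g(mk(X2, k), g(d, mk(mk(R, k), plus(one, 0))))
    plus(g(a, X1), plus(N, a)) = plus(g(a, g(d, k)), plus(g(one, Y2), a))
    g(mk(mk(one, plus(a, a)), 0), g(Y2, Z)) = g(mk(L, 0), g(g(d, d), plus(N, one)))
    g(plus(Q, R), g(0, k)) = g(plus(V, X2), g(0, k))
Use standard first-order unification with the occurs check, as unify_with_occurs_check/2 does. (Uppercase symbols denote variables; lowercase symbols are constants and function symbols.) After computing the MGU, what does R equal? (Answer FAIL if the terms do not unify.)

Decompose g/2: mk(mk(0, L), k) = mk(X2, k),  g(d, V) = g(d, mk(mk(R, k), plus(one, 0))).
Decompose mk/2: mk(0, L) = X2,  k = k.
Bind X2 := mk(0, L); substituting into the one remaining equation that mentions X2 gives: g(plus(Q, R), g(0, k)) = g(plus(V, mk(0, L)), g(0, k)).
Delete trivial equation k = k.
Decompose g/2: d = d,  V = mk(mk(R, k), plus(one, 0)).
Delete trivial equation d = d.
Bind V := mk(mk(R, k), plus(one, 0)); substituting into the one remaining equation that mentions V gives: g(plus(Q, R), g(0, k)) = g(plus(mk(mk(R, k), plus(one, 0)), mk(0, L)), g(0, k)).
Decompose plus/2: g(a, X1) = g(a, g(d, k)),  plus(N, a) = plus(g(one, Y2), a).
Decompose g/2: a = a,  X1 = g(d, k).
Delete trivial equation a = a.
Bind X1 := g(d, k); no other remaining equation mentions X1.
Decompose plus/2: N = g(one, Y2),  a = a.
Bind N := g(one, Y2); substituting into the one remaining equation that mentions N gives: g(mk(mk(one, plus(a, a)), 0), g(Y2, Z)) = g(mk(L, 0), g(g(d, d), plus(g(one, Y2), one))).
Delete trivial equation a = a.
Decompose g/2: mk(mk(one, plus(a, a)), 0) = mk(L, 0),  g(Y2, Z) = g(g(d, d), plus(g(one, Y2), one)).
Decompose mk/2: mk(one, plus(a, a)) = L,  0 = 0.
Bind L := mk(one, plus(a, a)); substituting into the one remaining equation that mentions L gives: g(plus(Q, R), g(0, k)) = g(plus(mk(mk(R, k), plus(one, 0)), mk(0, mk(one, plus(a, a)))), g(0, k)). Substituting into the earlier binding gives X2 := mk(0, mk(one, plus(a, a))).
Delete trivial equation 0 = 0.
Decompose g/2: Y2 = g(d, d),  Z = plus(g(one, Y2), one).
Bind Y2 := g(d, d); substituting into the one remaining equation that mentions Y2 gives: Z = plus(g(one, g(d, d)), one). Substituting into the earlier binding gives N := g(one, g(d, d)).
Bind Z := plus(g(one, g(d, d)), one); no other remaining equation mentions Z.
Decompose g/2: plus(Q, R) = plus(mk(mk(R, k), plus(one, 0)), mk(0, mk(one, plus(a, a)))),  g(0, k) = g(0, k).
Decompose plus/2: Q = mk(mk(R, k), plus(one, 0)),  R = mk(0, mk(one, plus(a, a))).
Bind Q := mk(mk(R, k), plus(one, 0)); no other remaining equation mentions Q.
Bind R := mk(0, mk(one, plus(a, a))); no other remaining equation mentions R. Substituting into the earlier bindings gives V := mk(mk(mk(0, mk(one, plus(a, a))), k), plus(one, 0)), Q := mk(mk(mk(0, mk(one, plus(a, a))), k), plus(one, 0)).
Delete trivial equation g(0, k) = g(0, k).
MGU = { X2 -> mk(0, mk(one, plus(a, a))), V -> mk(mk(mk(0, mk(one, plus(a, a))), k), plus(one, 0)), X1 -> g(d, k), N -> g(one, g(d, d)), L -> mk(one, plus(a, a)), Y2 -> g(d, d), Z -> plus(g(one, g(d, d)), one), Q -> mk(mk(mk(0, mk(one, plus(a, a))), k), plus(one, 0)), R -> mk(0, mk(one, plus(a, a))) }, so R -> mk(0, mk(one, plus(a, a))).

mk(0, mk(one, plus(a, a)))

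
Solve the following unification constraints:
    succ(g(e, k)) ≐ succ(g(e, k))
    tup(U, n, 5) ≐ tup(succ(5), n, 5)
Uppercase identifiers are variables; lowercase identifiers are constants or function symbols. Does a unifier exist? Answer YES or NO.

YES

Delete trivial equation succ(g(e, k)) ≐ succ(g(e, k)).
Decompose tup/3: U ≐ succ(5),  n ≐ n,  5 ≐ 5.
Bind U := succ(5); no other remaining equation mentions U.
Delete trivial equation n ≐ n.
Delete trivial equation 5 ≐ 5.
No equations remain and no clash or occurs-check failure arose, so a unifier exists.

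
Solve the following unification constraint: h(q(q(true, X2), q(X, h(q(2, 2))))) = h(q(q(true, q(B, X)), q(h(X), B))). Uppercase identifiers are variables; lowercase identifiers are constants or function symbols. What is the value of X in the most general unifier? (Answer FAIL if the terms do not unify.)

Decompose h/1: q(q(true, X2), q(X, h(q(2, 2)))) = q(q(true, q(B, X)), q(h(X), B)).
Decompose q/2: q(true, X2) = q(true, q(B, X)),  q(X, h(q(2, 2))) = q(h(X), B).
Decompose q/2: true = true,  X2 = q(B, X).
Delete trivial equation true = true.
Bind X2 := q(B, X); no other remaining equation mentions X2.
Decompose q/2: X = h(X),  h(q(2, 2)) = B.
Occurs check fails: X occurs in h(X); the equation X = h(X) has no finite solution.

FAIL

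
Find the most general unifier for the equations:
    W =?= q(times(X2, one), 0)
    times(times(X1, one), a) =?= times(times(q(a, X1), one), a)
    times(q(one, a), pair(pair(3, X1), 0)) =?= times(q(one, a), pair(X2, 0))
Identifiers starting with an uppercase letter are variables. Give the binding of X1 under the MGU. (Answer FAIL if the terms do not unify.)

FAIL

Bind W := q(times(X2, one), 0); no other remaining equation mentions W.
Decompose times/2: times(X1, one) =?= times(q(a, X1), one),  a =?= a.
Decompose times/2: X1 =?= q(a, X1),  one =?= one.
Occurs check fails: X1 occurs in q(a, X1); the equation X1 =?= q(a, X1) has no finite solution.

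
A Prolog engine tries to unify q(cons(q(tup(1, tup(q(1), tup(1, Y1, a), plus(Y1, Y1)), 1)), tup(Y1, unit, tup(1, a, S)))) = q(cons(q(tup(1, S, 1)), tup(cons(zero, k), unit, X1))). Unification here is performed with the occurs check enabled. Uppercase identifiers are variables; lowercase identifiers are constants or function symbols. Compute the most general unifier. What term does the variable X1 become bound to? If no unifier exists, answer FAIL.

Decompose q/1: cons(q(tup(1, tup(q(1), tup(1, Y1, a), plus(Y1, Y1)), 1)), tup(Y1, unit, tup(1, a, S))) = cons(q(tup(1, S, 1)), tup(cons(zero, k), unit, X1)).
Decompose cons/2: q(tup(1, tup(q(1), tup(1, Y1, a), plus(Y1, Y1)), 1)) = q(tup(1, S, 1)),  tup(Y1, unit, tup(1, a, S)) = tup(cons(zero, k), unit, X1).
Decompose q/1: tup(1, tup(q(1), tup(1, Y1, a), plus(Y1, Y1)), 1) = tup(1, S, 1).
Decompose tup/3: 1 = 1,  tup(q(1), tup(1, Y1, a), plus(Y1, Y1)) = S,  1 = 1.
Delete trivial equation 1 = 1.
Bind S := tup(q(1), tup(1, Y1, a), plus(Y1, Y1)); substituting into the one remaining equation that mentions S gives: tup(Y1, unit, tup(1, a, tup(q(1), tup(1, Y1, a), plus(Y1, Y1)))) = tup(cons(zero, k), unit, X1).
Delete trivial equation 1 = 1.
Decompose tup/3: Y1 = cons(zero, k),  unit = unit,  tup(1, a, tup(q(1), tup(1, Y1, a), plus(Y1, Y1))) = X1.
Bind Y1 := cons(zero, k); substituting into the one remaining equation that mentions Y1 gives: tup(1, a, tup(q(1), tup(1, cons(zero, k), a), plus(cons(zero, k), cons(zero, k)))) = X1. Substituting into the earlier binding gives S := tup(q(1), tup(1, cons(zero, k), a), plus(cons(zero, k), cons(zero, k))).
Delete trivial equation unit = unit.
Bind X1 := tup(1, a, tup(q(1), tup(1, cons(zero, k), a), plus(cons(zero, k), cons(zero, k)))).
MGU = { S = tup(q(1), tup(1, cons(zero, k), a), plus(cons(zero, k), cons(zero, k))), Y1 = cons(zero, k), X1 = tup(1, a, tup(q(1), tup(1, cons(zero, k), a), plus(cons(zero, k), cons(zero, k)))) }, so X1 = tup(1, a, tup(q(1), tup(1, cons(zero, k), a), plus(cons(zero, k), cons(zero, k)))).

tup(1, a, tup(q(1), tup(1, cons(zero, k), a), plus(cons(zero, k), cons(zero, k))))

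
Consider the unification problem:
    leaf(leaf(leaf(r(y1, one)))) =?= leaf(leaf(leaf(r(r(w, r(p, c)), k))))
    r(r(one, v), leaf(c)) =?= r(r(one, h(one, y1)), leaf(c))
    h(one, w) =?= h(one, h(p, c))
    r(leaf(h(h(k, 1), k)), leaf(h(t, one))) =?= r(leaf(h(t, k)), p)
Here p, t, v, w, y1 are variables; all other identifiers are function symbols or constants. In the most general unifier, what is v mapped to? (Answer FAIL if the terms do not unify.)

FAIL

Decompose leaf/1: leaf(leaf(r(y1, one))) =?= leaf(leaf(r(r(w, r(p, c)), k))).
Decompose leaf/1: leaf(r(y1, one)) =?= leaf(r(r(w, r(p, c)), k)).
Decompose leaf/1: r(y1, one) =?= r(r(w, r(p, c)), k).
Decompose r/2: y1 =?= r(w, r(p, c)),  one =?= k.
Bind y1 := r(w, r(p, c)); substituting into the one remaining equation that mentions y1 gives: r(r(one, v), leaf(c)) =?= r(r(one, h(one, r(w, r(p, c)))), leaf(c)).
Clash: constants one and k differ; no unifier exists.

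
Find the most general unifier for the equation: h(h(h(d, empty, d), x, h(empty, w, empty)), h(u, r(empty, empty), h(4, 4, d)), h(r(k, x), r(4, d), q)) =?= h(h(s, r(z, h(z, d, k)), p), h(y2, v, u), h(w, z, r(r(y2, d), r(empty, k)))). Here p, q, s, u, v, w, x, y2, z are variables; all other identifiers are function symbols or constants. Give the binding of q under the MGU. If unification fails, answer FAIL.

Decompose h/3: h(h(d, empty, d), x, h(empty, w, empty)) =?= h(s, r(z, h(z, d, k)), p),  h(u, r(empty, empty), h(4, 4, d)) =?= h(y2, v, u),  h(r(k, x), r(4, d), q) =?= h(w, z, r(r(y2, d), r(empty, k))).
Decompose h/3: h(d, empty, d) =?= s,  x =?= r(z, h(z, d, k)),  h(empty, w, empty) =?= p.
Bind s := h(d, empty, d); no other remaining equation mentions s.
Bind x := r(z, h(z, d, k)); substituting into the one remaining equation that mentions x gives: h(r(k, r(z, h(z, d, k))), r(4, d), q) =?= h(w, z, r(r(y2, d), r(empty, k))).
Bind p := h(empty, w, empty); no other remaining equation mentions p.
Decompose h/3: u =?= y2,  r(empty, empty) =?= v,  h(4, 4, d) =?= u.
Bind u := y2; substituting into the one remaining equation that mentions u gives: h(4, 4, d) =?= y2.
Bind v := r(empty, empty); no other remaining equation mentions v.
Bind y2 := h(4, 4, d); substituting into the remaining equation gives: h(r(k, r(z, h(z, d, k))), r(4, d), q) =?= h(w, z, r(r(h(4, 4, d), d), r(empty, k))). Substituting into the earlier binding gives u := h(4, 4, d).
Decompose h/3: r(k, r(z, h(z, d, k))) =?= w,  r(4, d) =?= z,  q =?= r(r(h(4, 4, d), d), r(empty, k)).
Bind w := r(k, r(z, h(z, d, k))); no other remaining equation mentions w. Substituting into the earlier binding gives p := h(empty, r(k, r(z, h(z, d, k))), empty).
Bind z := r(4, d); no other remaining equation mentions z. Substituting into the earlier bindings gives x := r(r(4, d), h(r(4, d), d, k)), p := h(empty, r(k, r(r(4, d), h(r(4, d), d, k))), empty), w := r(k, r(r(4, d), h(r(4, d), d, k))).
Bind q := r(r(h(4, 4, d), d), r(empty, k)).
MGU = { s := h(d, empty, d), x := r(r(4, d), h(r(4, d), d, k)), p := h(empty, r(k, r(r(4, d), h(r(4, d), d, k))), empty), u := h(4, 4, d), v := r(empty, empty), y2 := h(4, 4, d), w := r(k, r(r(4, d), h(r(4, d), d, k))), z := r(4, d), q := r(r(h(4, 4, d), d), r(empty, k)) }, so q := r(r(h(4, 4, d), d), r(empty, k)).

r(r(h(4, 4, d), d), r(empty, k))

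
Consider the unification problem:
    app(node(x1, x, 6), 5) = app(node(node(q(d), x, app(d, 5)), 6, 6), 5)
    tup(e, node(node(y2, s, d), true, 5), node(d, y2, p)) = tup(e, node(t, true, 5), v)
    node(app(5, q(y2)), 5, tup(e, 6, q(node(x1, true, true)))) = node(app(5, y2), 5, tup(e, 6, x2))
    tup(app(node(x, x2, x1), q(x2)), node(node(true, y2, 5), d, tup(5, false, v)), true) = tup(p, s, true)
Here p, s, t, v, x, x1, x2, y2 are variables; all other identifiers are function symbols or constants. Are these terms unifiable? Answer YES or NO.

Decompose app/2: node(x1, x, 6) = node(node(q(d), x, app(d, 5)), 6, 6),  5 = 5.
Decompose node/3: x1 = node(q(d), x, app(d, 5)),  x = 6,  6 = 6.
Bind x1 := node(q(d), x, app(d, 5)); substituting into the 2 remaining equations that mention x1 gives: node(app(5, q(y2)), 5, tup(e, 6, q(node(node(q(d), x, app(d, 5)), true, true)))) = node(app(5, y2), 5, tup(e, 6, x2)),  tup(app(node(x, x2, node(q(d), x, app(d, 5))), q(x2)), node(node(true, y2, 5), d, tup(5, false, v)), true) = tup(p, s, true).
Bind x := 6; substituting into the 2 remaining equations that mention x gives: node(app(5, q(y2)), 5, tup(e, 6, q(node(node(q(d), 6, app(d, 5)), true, true)))) = node(app(5, y2), 5, tup(e, 6, x2)),  tup(app(node(6, x2, node(q(d), 6, app(d, 5))), q(x2)), node(node(true, y2, 5), d, tup(5, false, v)), true) = tup(p, s, true). Substituting into the earlier binding gives x1 := node(q(d), 6, app(d, 5)).
Delete trivial equation 6 = 6.
Delete trivial equation 5 = 5.
Decompose tup/3: e = e,  node(node(y2, s, d), true, 5) = node(t, true, 5),  node(d, y2, p) = v.
Delete trivial equation e = e.
Decompose node/3: node(y2, s, d) = t,  true = true,  5 = 5.
Bind t := node(y2, s, d); no other remaining equation mentions t.
Delete trivial equation true = true.
Delete trivial equation 5 = 5.
Bind v := node(d, y2, p); substituting into the one remaining equation that mentions v gives: tup(app(node(6, x2, node(q(d), 6, app(d, 5))), q(x2)), node(node(true, y2, 5), d, tup(5, false, node(d, y2, p))), true) = tup(p, s, true).
Decompose node/3: app(5, q(y2)) = app(5, y2),  5 = 5,  tup(e, 6, q(node(node(q(d), 6, app(d, 5)), true, true))) = tup(e, 6, x2).
Decompose app/2: 5 = 5,  q(y2) = y2.
Delete trivial equation 5 = 5.
Occurs check fails: y2 occurs in q(y2); the equation y2 = q(y2) has no finite solution.

NO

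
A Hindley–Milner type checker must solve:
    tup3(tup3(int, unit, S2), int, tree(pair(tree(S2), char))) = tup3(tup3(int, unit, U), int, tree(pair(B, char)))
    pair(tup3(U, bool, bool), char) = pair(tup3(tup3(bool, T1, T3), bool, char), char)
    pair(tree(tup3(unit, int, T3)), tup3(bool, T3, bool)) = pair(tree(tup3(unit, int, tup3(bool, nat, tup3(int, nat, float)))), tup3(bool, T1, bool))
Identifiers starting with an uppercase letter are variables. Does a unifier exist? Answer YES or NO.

NO

Decompose tup3/3: tup3(int, unit, S2) = tup3(int, unit, U),  int = int,  tree(pair(tree(S2), char)) = tree(pair(B, char)).
Decompose tup3/3: int = int,  unit = unit,  S2 = U.
Delete trivial equation int = int.
Delete trivial equation unit = unit.
Bind S2 := U; substituting into the one remaining equation that mentions S2 gives: tree(pair(tree(U), char)) = tree(pair(B, char)).
Delete trivial equation int = int.
Decompose tree/1: pair(tree(U), char) = pair(B, char).
Decompose pair/2: tree(U) = B,  char = char.
Bind B := tree(U); no other remaining equation mentions B.
Delete trivial equation char = char.
Decompose pair/2: tup3(U, bool, bool) = tup3(tup3(bool, T1, T3), bool, char),  char = char.
Decompose tup3/3: U = tup3(bool, T1, T3),  bool = bool,  bool = char.
Bind U := tup3(bool, T1, T3); no other remaining equation mentions U. Substituting into the earlier bindings gives S2 := tup3(bool, T1, T3), B := tree(tup3(bool, T1, T3)).
Delete trivial equation bool = bool.
Clash: constants bool and char differ; no unifier exists.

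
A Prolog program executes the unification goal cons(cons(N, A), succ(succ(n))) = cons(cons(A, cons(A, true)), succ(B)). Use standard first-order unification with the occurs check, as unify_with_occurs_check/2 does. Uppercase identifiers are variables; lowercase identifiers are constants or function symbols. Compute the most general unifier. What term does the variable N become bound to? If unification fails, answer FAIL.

Decompose cons/2: cons(N, A) = cons(A, cons(A, true)),  succ(succ(n)) = succ(B).
Decompose cons/2: N = A,  A = cons(A, true).
Bind N := A; no other remaining equation mentions N.
Occurs check fails: A occurs in cons(A, true); the equation A = cons(A, true) has no finite solution.

FAIL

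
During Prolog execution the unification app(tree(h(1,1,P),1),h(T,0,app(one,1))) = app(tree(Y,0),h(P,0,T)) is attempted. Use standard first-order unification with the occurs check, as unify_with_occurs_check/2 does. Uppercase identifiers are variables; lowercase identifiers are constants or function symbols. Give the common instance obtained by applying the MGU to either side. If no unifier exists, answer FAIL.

FAIL

Decompose app/2: tree(h(1,1,P),1) = tree(Y,0),  h(T,0,app(one,1)) = h(P,0,T).
Decompose tree/2: h(1,1,P) = Y,  1 = 0.
Bind Y := h(1,1,P); no other remaining equation mentions Y.
Clash: constants 1 and 0 differ; no unifier exists.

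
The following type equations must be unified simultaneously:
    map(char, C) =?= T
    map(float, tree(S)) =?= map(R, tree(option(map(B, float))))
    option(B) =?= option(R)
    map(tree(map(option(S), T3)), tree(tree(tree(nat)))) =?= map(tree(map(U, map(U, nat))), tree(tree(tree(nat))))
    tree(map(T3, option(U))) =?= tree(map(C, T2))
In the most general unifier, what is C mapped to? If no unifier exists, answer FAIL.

Bind T := map(char, C); no other remaining equation mentions T.
Decompose map/2: float =?= R,  tree(S) =?= tree(option(map(B, float))).
Bind R := float; substituting into the one remaining equation that mentions R gives: option(B) =?= option(float).
Decompose tree/1: S =?= option(map(B, float)).
Bind S := option(map(B, float)); substituting into the one remaining equation that mentions S gives: map(tree(map(option(option(map(B, float))), T3)), tree(tree(tree(nat)))) =?= map(tree(map(U, map(U, nat))), tree(tree(tree(nat)))).
Decompose option/1: B =?= float.
Bind B := float; substituting into the one remaining equation that mentions B gives: map(tree(map(option(option(map(float, float))), T3)), tree(tree(tree(nat)))) =?= map(tree(map(U, map(U, nat))), tree(tree(tree(nat)))). Substituting into the earlier binding gives S := option(map(float, float)).
Decompose map/2: tree(map(option(option(map(float, float))), T3)) =?= tree(map(U, map(U, nat))),  tree(tree(tree(nat))) =?= tree(tree(tree(nat))).
Decompose tree/1: map(option(option(map(float, float))), T3) =?= map(U, map(U, nat)).
Decompose map/2: option(option(map(float, float))) =?= U,  T3 =?= map(U, nat).
Bind U := option(option(map(float, float))); substituting into the 2 remaining equations that mention U gives: T3 =?= map(option(option(map(float, float))), nat),  tree(map(T3, option(option(option(map(float, float)))))) =?= tree(map(C, T2)).
Bind T3 := map(option(option(map(float, float))), nat); substituting into the one remaining equation that mentions T3 gives: tree(map(map(option(option(map(float, float))), nat), option(option(option(map(float, float)))))) =?= tree(map(C, T2)).
Delete trivial equation tree(tree(tree(nat))) =?= tree(tree(tree(nat))).
Decompose tree/1: map(map(option(option(map(float, float))), nat), option(option(option(map(float, float))))) =?= map(C, T2).
Decompose map/2: map(option(option(map(float, float))), nat) =?= C,  option(option(option(map(float, float)))) =?= T2.
Bind C := map(option(option(map(float, float))), nat); no other remaining equation mentions C. Substituting into the earlier binding gives T := map(char, map(option(option(map(float, float))), nat)).
Bind T2 := option(option(option(map(float, float)))).
MGU = { T := map(char, map(option(option(map(float, float))), nat)), R := float, S := option(map(float, float)), B := float, U := option(option(map(float, float))), T3 := map(option(option(map(float, float))), nat), C := map(option(option(map(float, float))), nat), T2 := option(option(option(map(float, float)))) }, so C := map(option(option(map(float, float))), nat).

map(option(option(map(float, float))), nat)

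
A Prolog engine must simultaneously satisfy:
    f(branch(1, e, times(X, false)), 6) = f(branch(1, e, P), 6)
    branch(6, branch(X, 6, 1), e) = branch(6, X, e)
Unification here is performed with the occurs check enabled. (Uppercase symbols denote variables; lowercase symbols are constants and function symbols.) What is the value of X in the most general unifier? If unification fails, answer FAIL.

FAIL

Decompose f/2: branch(1, e, times(X, false)) = branch(1, e, P),  6 = 6.
Decompose branch/3: 1 = 1,  e = e,  times(X, false) = P.
Delete trivial equation 1 = 1.
Delete trivial equation e = e.
Bind P := times(X, false); no other remaining equation mentions P.
Delete trivial equation 6 = 6.
Decompose branch/3: 6 = 6,  branch(X, 6, 1) = X,  e = e.
Delete trivial equation 6 = 6.
Occurs check fails: X occurs in branch(X, 6, 1); the equation X = branch(X, 6, 1) has no finite solution.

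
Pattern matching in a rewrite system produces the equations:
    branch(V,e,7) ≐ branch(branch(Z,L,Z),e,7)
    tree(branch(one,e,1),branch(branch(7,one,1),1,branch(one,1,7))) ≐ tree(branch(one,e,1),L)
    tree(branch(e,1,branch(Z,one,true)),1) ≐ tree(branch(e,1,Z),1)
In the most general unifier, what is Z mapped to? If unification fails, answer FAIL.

Decompose branch/3: V ≐ branch(Z,L,Z),  e ≐ e,  7 ≐ 7.
Bind V := branch(Z,L,Z); no other remaining equation mentions V.
Delete trivial equation e ≐ e.
Delete trivial equation 7 ≐ 7.
Decompose tree/2: branch(one,e,1) ≐ branch(one,e,1),  branch(branch(7,one,1),1,branch(one,1,7)) ≐ L.
Delete trivial equation branch(one,e,1) ≐ branch(one,e,1).
Bind L := branch(branch(7,one,1),1,branch(one,1,7)); no other remaining equation mentions L. Substituting into the earlier binding gives V := branch(Z,branch(branch(7,one,1),1,branch(one,1,7)),Z).
Decompose tree/2: branch(e,1,branch(Z,one,true)) ≐ branch(e,1,Z),  1 ≐ 1.
Decompose branch/3: e ≐ e,  1 ≐ 1,  branch(Z,one,true) ≐ Z.
Delete trivial equation e ≐ e.
Delete trivial equation 1 ≐ 1.
Occurs check fails: Z occurs in branch(Z,one,true); the equation Z ≐ branch(Z,one,true) has no finite solution.

FAIL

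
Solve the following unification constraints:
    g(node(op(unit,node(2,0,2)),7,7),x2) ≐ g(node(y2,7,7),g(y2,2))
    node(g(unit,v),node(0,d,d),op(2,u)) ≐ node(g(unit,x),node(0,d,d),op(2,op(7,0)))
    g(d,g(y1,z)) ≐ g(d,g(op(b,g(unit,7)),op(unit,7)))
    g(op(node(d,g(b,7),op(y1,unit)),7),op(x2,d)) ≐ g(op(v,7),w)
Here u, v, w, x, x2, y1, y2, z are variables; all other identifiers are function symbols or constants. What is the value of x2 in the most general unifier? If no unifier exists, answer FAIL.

Decompose g/2: node(op(unit,node(2,0,2)),7,7) ≐ node(y2,7,7),  x2 ≐ g(y2,2).
Decompose node/3: op(unit,node(2,0,2)) ≐ y2,  7 ≐ 7,  7 ≐ 7.
Bind y2 := op(unit,node(2,0,2)); substituting into the one remaining equation that mentions y2 gives: x2 ≐ g(op(unit,node(2,0,2)),2).
Delete trivial equation 7 ≐ 7.
Delete trivial equation 7 ≐ 7.
Bind x2 := g(op(unit,node(2,0,2)),2); substituting into the one remaining equation that mentions x2 gives: g(op(node(d,g(b,7),op(y1,unit)),7),op(g(op(unit,node(2,0,2)),2),d)) ≐ g(op(v,7),w).
Decompose node/3: g(unit,v) ≐ g(unit,x),  node(0,d,d) ≐ node(0,d,d),  op(2,u) ≐ op(2,op(7,0)).
Decompose g/2: unit ≐ unit,  v ≐ x.
Delete trivial equation unit ≐ unit.
Bind v := x; substituting into the one remaining equation that mentions v gives: g(op(node(d,g(b,7),op(y1,unit)),7),op(g(op(unit,node(2,0,2)),2),d)) ≐ g(op(x,7),w).
Delete trivial equation node(0,d,d) ≐ node(0,d,d).
Decompose op/2: 2 ≐ 2,  u ≐ op(7,0).
Delete trivial equation 2 ≐ 2.
Bind u := op(7,0); no other remaining equation mentions u.
Decompose g/2: d ≐ d,  g(y1,z) ≐ g(op(b,g(unit,7)),op(unit,7)).
Delete trivial equation d ≐ d.
Decompose g/2: y1 ≐ op(b,g(unit,7)),  z ≐ op(unit,7).
Bind y1 := op(b,g(unit,7)); substituting into the one remaining equation that mentions y1 gives: g(op(node(d,g(b,7),op(op(b,g(unit,7)),unit)),7),op(g(op(unit,node(2,0,2)),2),d)) ≐ g(op(x,7),w).
Bind z := op(unit,7); no other remaining equation mentions z.
Decompose g/2: op(node(d,g(b,7),op(op(b,g(unit,7)),unit)),7) ≐ op(x,7),  op(g(op(unit,node(2,0,2)),2),d) ≐ w.
Decompose op/2: node(d,g(b,7),op(op(b,g(unit,7)),unit)) ≐ x,  7 ≐ 7.
Bind x := node(d,g(b,7),op(op(b,g(unit,7)),unit)); no other remaining equation mentions x. Substituting into the earlier binding gives v := node(d,g(b,7),op(op(b,g(unit,7)),unit)).
Delete trivial equation 7 ≐ 7.
Bind w := op(g(op(unit,node(2,0,2)),2),d).
MGU = { y2 := op(unit,node(2,0,2)), x2 := g(op(unit,node(2,0,2)),2), v := node(d,g(b,7),op(op(b,g(unit,7)),unit)), u := op(7,0), y1 := op(b,g(unit,7)), z := op(unit,7), x := node(d,g(b,7),op(op(b,g(unit,7)),unit)), w := op(g(op(unit,node(2,0,2)),2),d) }, so x2 := g(op(unit,node(2,0,2)),2).

g(op(unit,node(2,0,2)),2)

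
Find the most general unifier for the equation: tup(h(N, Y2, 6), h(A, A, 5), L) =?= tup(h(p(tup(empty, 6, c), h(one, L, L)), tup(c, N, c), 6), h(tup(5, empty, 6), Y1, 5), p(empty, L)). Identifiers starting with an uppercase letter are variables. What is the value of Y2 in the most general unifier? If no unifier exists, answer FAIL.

FAIL

Decompose tup/3: h(N, Y2, 6) =?= h(p(tup(empty, 6, c), h(one, L, L)), tup(c, N, c), 6),  h(A, A, 5) =?= h(tup(5, empty, 6), Y1, 5),  L =?= p(empty, L).
Decompose h/3: N =?= p(tup(empty, 6, c), h(one, L, L)),  Y2 =?= tup(c, N, c),  6 =?= 6.
Bind N := p(tup(empty, 6, c), h(one, L, L)); substituting into the one remaining equation that mentions N gives: Y2 =?= tup(c, p(tup(empty, 6, c), h(one, L, L)), c).
Bind Y2 := tup(c, p(tup(empty, 6, c), h(one, L, L)), c); no other remaining equation mentions Y2.
Delete trivial equation 6 =?= 6.
Decompose h/3: A =?= tup(5, empty, 6),  A =?= Y1,  5 =?= 5.
Bind A := tup(5, empty, 6); substituting into the one remaining equation that mentions A gives: tup(5, empty, 6) =?= Y1.
Bind Y1 := tup(5, empty, 6); no other remaining equation mentions Y1.
Delete trivial equation 5 =?= 5.
Occurs check fails: L occurs in p(empty, L); the equation L =?= p(empty, L) has no finite solution.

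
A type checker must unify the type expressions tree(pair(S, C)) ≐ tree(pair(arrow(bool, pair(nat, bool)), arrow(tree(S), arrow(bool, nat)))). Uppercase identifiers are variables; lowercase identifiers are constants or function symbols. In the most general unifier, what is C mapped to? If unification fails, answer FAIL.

arrow(tree(arrow(bool, pair(nat, bool))), arrow(bool, nat))

Decompose tree/1: pair(S, C) ≐ pair(arrow(bool, pair(nat, bool)), arrow(tree(S), arrow(bool, nat))).
Decompose pair/2: S ≐ arrow(bool, pair(nat, bool)),  C ≐ arrow(tree(S), arrow(bool, nat)).
Bind S := arrow(bool, pair(nat, bool)); substituting into the remaining equation gives: C ≐ arrow(tree(arrow(bool, pair(nat, bool))), arrow(bool, nat)).
Bind C := arrow(tree(arrow(bool, pair(nat, bool))), arrow(bool, nat)).
MGU = { S := arrow(bool, pair(nat, bool)), C := arrow(tree(arrow(bool, pair(nat, bool))), arrow(bool, nat)) }, so C := arrow(tree(arrow(bool, pair(nat, bool))), arrow(bool, nat)).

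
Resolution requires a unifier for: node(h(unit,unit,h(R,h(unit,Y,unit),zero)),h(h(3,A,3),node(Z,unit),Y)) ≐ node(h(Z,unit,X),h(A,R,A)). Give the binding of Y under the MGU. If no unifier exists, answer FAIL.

FAIL

Decompose node/2: h(unit,unit,h(R,h(unit,Y,unit),zero)) ≐ h(Z,unit,X),  h(h(3,A,3),node(Z,unit),Y) ≐ h(A,R,A).
Decompose h/3: unit ≐ Z,  unit ≐ unit,  h(R,h(unit,Y,unit),zero) ≐ X.
Bind Z := unit; substituting into the one remaining equation that mentions Z gives: h(h(3,A,3),node(unit,unit),Y) ≐ h(A,R,A).
Delete trivial equation unit ≐ unit.
Bind X := h(R,h(unit,Y,unit),zero); no other remaining equation mentions X.
Decompose h/3: h(3,A,3) ≐ A,  node(unit,unit) ≐ R,  Y ≐ A.
Occurs check fails: A occurs in h(3,A,3); the equation A ≐ h(3,A,3) has no finite solution.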